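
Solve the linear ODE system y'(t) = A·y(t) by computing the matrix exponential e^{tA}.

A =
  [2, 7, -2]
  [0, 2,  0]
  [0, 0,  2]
e^{tA} =
  [exp(2*t), 7*t*exp(2*t), -2*t*exp(2*t)]
  [0, exp(2*t), 0]
  [0, 0, exp(2*t)]

Strategy: write A = P · J · P⁻¹ where J is a Jordan canonical form, so e^{tA} = P · e^{tJ} · P⁻¹, and e^{tJ} can be computed block-by-block.

A has Jordan form
J =
  [2, 1, 0]
  [0, 2, 0]
  [0, 0, 2]
(up to reordering of blocks).

Per-block formulas:
  For a 2×2 Jordan block J_2(2): exp(t · J_2(2)) = e^(2t)·(I + t·N), where N is the 2×2 nilpotent shift.
  For a 1×1 block at λ = 2: exp(t · [2]) = [e^(2t)].

After assembling e^{tJ} and conjugating by P, we get:

e^{tA} =
  [exp(2*t), 7*t*exp(2*t), -2*t*exp(2*t)]
  [0, exp(2*t), 0]
  [0, 0, exp(2*t)]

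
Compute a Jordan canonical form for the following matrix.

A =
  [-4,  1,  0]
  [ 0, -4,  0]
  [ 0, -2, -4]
J_2(-4) ⊕ J_1(-4)

The characteristic polynomial is
  det(x·I − A) = x^3 + 12*x^2 + 48*x + 64 = (x + 4)^3

Eigenvalues and multiplicities (the geometric multiplicity of λ is n − rank(A − λI), which equals the number of Jordan blocks for λ):
  λ = -4: algebraic multiplicity = 3, geometric multiplicity = 2

Determining the block sizes for each eigenvalue:
  λ = -4: 2 blocks summing to 3 forces exactly one block of size 2 and the rest size 1 → block sizes [2, 1]

Assembling the blocks gives a Jordan form
J =
  [-4,  1,  0]
  [ 0, -4,  0]
  [ 0,  0, -4]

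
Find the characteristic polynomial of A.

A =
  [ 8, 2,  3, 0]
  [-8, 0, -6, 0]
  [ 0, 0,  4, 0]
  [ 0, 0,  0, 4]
x^4 - 16*x^3 + 96*x^2 - 256*x + 256

Expanding det(x·I − A) (e.g. by cofactor expansion or by noting that A is similar to its Jordan form J, which has the same characteristic polynomial as A) gives
  χ_A(x) = x^4 - 16*x^3 + 96*x^2 - 256*x + 256
which factors as (x - 4)^4. The eigenvalues (with algebraic multiplicities) are λ = 4 with multiplicity 4.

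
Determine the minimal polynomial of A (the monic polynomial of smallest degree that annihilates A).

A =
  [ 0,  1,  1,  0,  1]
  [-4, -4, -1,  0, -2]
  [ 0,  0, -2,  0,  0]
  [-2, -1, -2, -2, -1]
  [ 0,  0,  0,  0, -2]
x^3 + 6*x^2 + 12*x + 8

The characteristic polynomial is χ_A(x) = (x + 2)^5, so the eigenvalues are known. The minimal polynomial is
  m_A(x) = Π_λ (x − λ)^{k_λ}
where k_λ is the size of the *largest* Jordan block for λ (equivalently, the smallest k with (A − λI)^k v = 0 for every generalised eigenvector v of λ).

  λ = -2: largest Jordan block has size 3, contributing (x + 2)^3

So m_A(x) = (x + 2)^3 = x^3 + 6*x^2 + 12*x + 8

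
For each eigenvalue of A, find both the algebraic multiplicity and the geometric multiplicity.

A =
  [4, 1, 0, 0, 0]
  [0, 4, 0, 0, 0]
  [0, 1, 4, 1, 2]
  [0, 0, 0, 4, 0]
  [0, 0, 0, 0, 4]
λ = 4: alg = 5, geom = 3

Step 1 — factor the characteristic polynomial to read off the algebraic multiplicities:
  χ_A(x) = (x - 4)^5

Step 2 — compute geometric multiplicities via the rank-nullity identity g(λ) = n − rank(A − λI):
  rank(A − (4)·I) = 2, so dim ker(A − (4)·I) = n − 2 = 3

Summary:
  λ = 4: algebraic multiplicity = 5, geometric multiplicity = 3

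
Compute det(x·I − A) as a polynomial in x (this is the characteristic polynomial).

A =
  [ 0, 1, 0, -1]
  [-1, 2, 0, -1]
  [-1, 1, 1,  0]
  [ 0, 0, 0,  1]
x^4 - 4*x^3 + 6*x^2 - 4*x + 1

Expanding det(x·I − A) (e.g. by cofactor expansion or by noting that A is similar to its Jordan form J, which has the same characteristic polynomial as A) gives
  χ_A(x) = x^4 - 4*x^3 + 6*x^2 - 4*x + 1
which factors as (x - 1)^4. The eigenvalues (with algebraic multiplicities) are λ = 1 with multiplicity 4.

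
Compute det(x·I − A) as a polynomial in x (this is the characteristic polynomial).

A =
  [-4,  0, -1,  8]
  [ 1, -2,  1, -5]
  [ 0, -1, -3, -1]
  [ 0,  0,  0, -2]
x^4 + 11*x^3 + 45*x^2 + 81*x + 54

Expanding det(x·I − A) (e.g. by cofactor expansion or by noting that A is similar to its Jordan form J, which has the same characteristic polynomial as A) gives
  χ_A(x) = x^4 + 11*x^3 + 45*x^2 + 81*x + 54
which factors as (x + 2)*(x + 3)^3. The eigenvalues (with algebraic multiplicities) are λ = -3 with multiplicity 3, λ = -2 with multiplicity 1.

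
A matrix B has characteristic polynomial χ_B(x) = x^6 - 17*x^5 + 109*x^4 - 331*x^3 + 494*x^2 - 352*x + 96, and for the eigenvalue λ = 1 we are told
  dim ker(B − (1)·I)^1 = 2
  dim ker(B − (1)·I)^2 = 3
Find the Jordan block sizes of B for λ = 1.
Block sizes for λ = 1: [2, 1]

From the dimensions of kernels of powers, the number of Jordan blocks of size at least j is d_j − d_{j−1} where d_j = dim ker(N^j) (with d_0 = 0). Computing the differences gives [2, 1].
The number of blocks of size exactly k is (#blocks of size ≥ k) − (#blocks of size ≥ k + 1), so the partition is: 1 block(s) of size 1, 1 block(s) of size 2.
In nonincreasing order the block sizes are [2, 1].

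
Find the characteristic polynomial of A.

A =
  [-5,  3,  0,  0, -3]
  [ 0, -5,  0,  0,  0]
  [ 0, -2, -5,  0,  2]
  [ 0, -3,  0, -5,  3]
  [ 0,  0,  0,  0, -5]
x^5 + 25*x^4 + 250*x^3 + 1250*x^2 + 3125*x + 3125

Expanding det(x·I − A) (e.g. by cofactor expansion or by noting that A is similar to its Jordan form J, which has the same characteristic polynomial as A) gives
  χ_A(x) = x^5 + 25*x^4 + 250*x^3 + 1250*x^2 + 3125*x + 3125
which factors as (x + 5)^5. The eigenvalues (with algebraic multiplicities) are λ = -5 with multiplicity 5.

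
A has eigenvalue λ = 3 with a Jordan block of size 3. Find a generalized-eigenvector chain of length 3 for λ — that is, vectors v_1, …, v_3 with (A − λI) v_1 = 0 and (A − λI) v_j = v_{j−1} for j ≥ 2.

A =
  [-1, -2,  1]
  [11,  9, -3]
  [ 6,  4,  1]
A Jordan chain for λ = 3 of length 3:
v_1 = (0, 4, 8)ᵀ
v_2 = (-4, 11, 6)ᵀ
v_3 = (1, 0, 0)ᵀ

Let N = A − (3)·I. We want v_3 with N^3 v_3 = 0 but N^2 v_3 ≠ 0; then v_{j-1} := N · v_j for j = 3, …, 2.

Pick v_3 = (1, 0, 0)ᵀ.
Then v_2 = N · v_3 = (-4, 11, 6)ᵀ.
Then v_1 = N · v_2 = (0, 4, 8)ᵀ.

Sanity check: (A − (3)·I) v_1 = (0, 0, 0)ᵀ = 0. ✓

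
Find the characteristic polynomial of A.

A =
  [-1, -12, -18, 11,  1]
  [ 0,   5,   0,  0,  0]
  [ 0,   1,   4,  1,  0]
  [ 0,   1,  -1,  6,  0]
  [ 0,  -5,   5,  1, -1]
x^5 - 13*x^4 + 46*x^3 + 10*x^2 - 175*x - 125

Expanding det(x·I − A) (e.g. by cofactor expansion or by noting that A is similar to its Jordan form J, which has the same characteristic polynomial as A) gives
  χ_A(x) = x^5 - 13*x^4 + 46*x^3 + 10*x^2 - 175*x - 125
which factors as (x - 5)^3*(x + 1)^2. The eigenvalues (with algebraic multiplicities) are λ = -1 with multiplicity 2, λ = 5 with multiplicity 3.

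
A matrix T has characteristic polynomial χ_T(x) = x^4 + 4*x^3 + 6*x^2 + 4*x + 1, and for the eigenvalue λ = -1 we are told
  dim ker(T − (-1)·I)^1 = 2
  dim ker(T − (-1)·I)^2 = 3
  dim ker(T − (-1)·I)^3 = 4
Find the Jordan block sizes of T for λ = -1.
Block sizes for λ = -1: [3, 1]

From the dimensions of kernels of powers, the number of Jordan blocks of size at least j is d_j − d_{j−1} where d_j = dim ker(N^j) (with d_0 = 0). Computing the differences gives [2, 1, 1].
The number of blocks of size exactly k is (#blocks of size ≥ k) − (#blocks of size ≥ k + 1), so the partition is: 1 block(s) of size 1, 1 block(s) of size 3.
In nonincreasing order the block sizes are [3, 1].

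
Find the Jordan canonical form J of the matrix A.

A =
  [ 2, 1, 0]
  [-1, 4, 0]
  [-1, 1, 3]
J_2(3) ⊕ J_1(3)

The characteristic polynomial is
  det(x·I − A) = x^3 - 9*x^2 + 27*x - 27 = (x - 3)^3

Eigenvalues and multiplicities (the geometric multiplicity of λ is n − rank(A − λI), which equals the number of Jordan blocks for λ):
  λ = 3: algebraic multiplicity = 3, geometric multiplicity = 2

Determining the block sizes for each eigenvalue:
  λ = 3: 2 blocks summing to 3 forces exactly one block of size 2 and the rest size 1 → block sizes [2, 1]

Assembling the blocks gives a Jordan form
J =
  [3, 1, 0]
  [0, 3, 0]
  [0, 0, 3]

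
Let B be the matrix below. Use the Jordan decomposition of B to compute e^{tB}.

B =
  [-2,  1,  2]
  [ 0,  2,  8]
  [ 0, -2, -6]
e^{tB} =
  [exp(-2*t), t*exp(-2*t), 2*t*exp(-2*t)]
  [0, 4*t*exp(-2*t) + exp(-2*t), 8*t*exp(-2*t)]
  [0, -2*t*exp(-2*t), -4*t*exp(-2*t) + exp(-2*t)]

Strategy: write B = P · J · P⁻¹ where J is a Jordan canonical form, so e^{tB} = P · e^{tJ} · P⁻¹, and e^{tJ} can be computed block-by-block.

B has Jordan form
J =
  [-2,  1,  0]
  [ 0, -2,  0]
  [ 0,  0, -2]
(up to reordering of blocks).

Per-block formulas:
  For a 2×2 Jordan block J_2(-2): exp(t · J_2(-2)) = e^(-2t)·(I + t·N), where N is the 2×2 nilpotent shift.
  For a 1×1 block at λ = -2: exp(t · [-2]) = [e^(-2t)].

After assembling e^{tJ} and conjugating by P, we get:

e^{tB} =
  [exp(-2*t), t*exp(-2*t), 2*t*exp(-2*t)]
  [0, 4*t*exp(-2*t) + exp(-2*t), 8*t*exp(-2*t)]
  [0, -2*t*exp(-2*t), -4*t*exp(-2*t) + exp(-2*t)]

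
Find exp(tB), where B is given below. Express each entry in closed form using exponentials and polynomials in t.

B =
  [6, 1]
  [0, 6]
e^{tB} =
  [exp(6*t), t*exp(6*t)]
  [0, exp(6*t)]

Strategy: write B = P · J · P⁻¹ where J is a Jordan canonical form, so e^{tB} = P · e^{tJ} · P⁻¹, and e^{tJ} can be computed block-by-block.

B has Jordan form
J =
  [6, 1]
  [0, 6]
(up to reordering of blocks).

Per-block formulas:
  For a 2×2 Jordan block J_2(6): exp(t · J_2(6)) = e^(6t)·(I + t·N), where N is the 2×2 nilpotent shift.

After assembling e^{tJ} and conjugating by P, we get:

e^{tB} =
  [exp(6*t), t*exp(6*t)]
  [0, exp(6*t)]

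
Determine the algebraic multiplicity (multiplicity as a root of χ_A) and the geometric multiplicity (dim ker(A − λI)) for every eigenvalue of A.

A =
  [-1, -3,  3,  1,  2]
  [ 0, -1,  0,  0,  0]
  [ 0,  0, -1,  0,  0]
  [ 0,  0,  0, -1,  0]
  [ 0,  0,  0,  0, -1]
λ = -1: alg = 5, geom = 4

Step 1 — factor the characteristic polynomial to read off the algebraic multiplicities:
  χ_A(x) = (x + 1)^5

Step 2 — compute geometric multiplicities via the rank-nullity identity g(λ) = n − rank(A − λI):
  rank(A − (-1)·I) = 1, so dim ker(A − (-1)·I) = n − 1 = 4

Summary:
  λ = -1: algebraic multiplicity = 5, geometric multiplicity = 4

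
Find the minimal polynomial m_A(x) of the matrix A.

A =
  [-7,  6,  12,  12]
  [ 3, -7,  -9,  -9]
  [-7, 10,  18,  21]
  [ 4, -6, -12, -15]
x^3 + 8*x^2 + 19*x + 12

The characteristic polynomial is χ_A(x) = (x + 1)*(x + 3)^2*(x + 4), so the eigenvalues are known. The minimal polynomial is
  m_A(x) = Π_λ (x − λ)^{k_λ}
where k_λ is the size of the *largest* Jordan block for λ (equivalently, the smallest k with (A − λI)^k v = 0 for every generalised eigenvector v of λ).

  λ = -4: largest Jordan block has size 1, contributing (x + 4)
  λ = -3: largest Jordan block has size 1, contributing (x + 3)
  λ = -1: largest Jordan block has size 1, contributing (x + 1)

So m_A(x) = (x + 1)*(x + 3)*(x + 4) = x^3 + 8*x^2 + 19*x + 12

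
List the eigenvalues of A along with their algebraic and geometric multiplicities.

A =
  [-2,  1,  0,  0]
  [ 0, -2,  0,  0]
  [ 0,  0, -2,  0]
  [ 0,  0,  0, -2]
λ = -2: alg = 4, geom = 3

Step 1 — factor the characteristic polynomial to read off the algebraic multiplicities:
  χ_A(x) = (x + 2)^4

Step 2 — compute geometric multiplicities via the rank-nullity identity g(λ) = n − rank(A − λI):
  rank(A − (-2)·I) = 1, so dim ker(A − (-2)·I) = n − 1 = 3

Summary:
  λ = -2: algebraic multiplicity = 4, geometric multiplicity = 3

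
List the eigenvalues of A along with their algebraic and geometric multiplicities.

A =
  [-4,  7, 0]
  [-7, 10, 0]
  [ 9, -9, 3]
λ = 3: alg = 3, geom = 2

Step 1 — factor the characteristic polynomial to read off the algebraic multiplicities:
  χ_A(x) = (x - 3)^3

Step 2 — compute geometric multiplicities via the rank-nullity identity g(λ) = n − rank(A − λI):
  rank(A − (3)·I) = 1, so dim ker(A − (3)·I) = n − 1 = 2

Summary:
  λ = 3: algebraic multiplicity = 3, geometric multiplicity = 2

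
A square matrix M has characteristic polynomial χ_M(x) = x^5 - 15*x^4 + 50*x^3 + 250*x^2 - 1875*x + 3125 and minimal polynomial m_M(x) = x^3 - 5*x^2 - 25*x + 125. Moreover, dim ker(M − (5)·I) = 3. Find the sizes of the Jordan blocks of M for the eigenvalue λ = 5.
Block sizes for λ = 5: [2, 1, 1]

Step 1 — from the characteristic polynomial, algebraic multiplicity of λ = 5 is 4. From dim ker(M − (5)·I) = 3, there are exactly 3 Jordan blocks for λ = 5.
Step 2 — from the minimal polynomial, the factor (x − 5)^2 tells us the largest block for λ = 5 has size 2.
Step 3 — with total size 4, 3 blocks, and largest block 2, the block sizes (in nonincreasing order) are [2, 1, 1].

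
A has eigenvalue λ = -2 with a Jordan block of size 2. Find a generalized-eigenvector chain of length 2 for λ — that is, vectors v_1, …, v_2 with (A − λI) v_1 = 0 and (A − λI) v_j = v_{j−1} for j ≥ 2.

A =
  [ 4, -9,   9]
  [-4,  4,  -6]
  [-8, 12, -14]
A Jordan chain for λ = -2 of length 2:
v_1 = (6, -4, -8)ᵀ
v_2 = (1, 0, 0)ᵀ

Let N = A − (-2)·I. We want v_2 with N^2 v_2 = 0 but N^1 v_2 ≠ 0; then v_{j-1} := N · v_j for j = 2, …, 2.

Pick v_2 = (1, 0, 0)ᵀ.
Then v_1 = N · v_2 = (6, -4, -8)ᵀ.

Sanity check: (A − (-2)·I) v_1 = (0, 0, 0)ᵀ = 0. ✓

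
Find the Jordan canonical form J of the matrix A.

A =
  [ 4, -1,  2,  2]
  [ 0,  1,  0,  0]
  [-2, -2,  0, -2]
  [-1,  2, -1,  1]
J_2(1) ⊕ J_1(2) ⊕ J_1(2)

The characteristic polynomial is
  det(x·I − A) = x^4 - 6*x^3 + 13*x^2 - 12*x + 4 = (x - 2)^2*(x - 1)^2

Eigenvalues and multiplicities (the geometric multiplicity of λ is n − rank(A − λI), which equals the number of Jordan blocks for λ):
  λ = 1: algebraic multiplicity = 2, geometric multiplicity = 1
  λ = 2: algebraic multiplicity = 2, geometric multiplicity = 2

Determining the block sizes for each eigenvalue:
  λ = 1: one block (gm = 1), so the single block has size am = 2 → block sizes [2]
  λ = 2: gm = am = 2, so every block has size 1 → block sizes [1, 1]

Assembling the blocks gives a Jordan form
J =
  [1, 1, 0, 0]
  [0, 1, 0, 0]
  [0, 0, 2, 0]
  [0, 0, 0, 2]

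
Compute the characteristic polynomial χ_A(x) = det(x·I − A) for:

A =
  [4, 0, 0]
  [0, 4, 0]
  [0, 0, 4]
x^3 - 12*x^2 + 48*x - 64

Expanding det(x·I − A) (e.g. by cofactor expansion or by noting that A is similar to its Jordan form J, which has the same characteristic polynomial as A) gives
  χ_A(x) = x^3 - 12*x^2 + 48*x - 64
which factors as (x - 4)^3. The eigenvalues (with algebraic multiplicities) are λ = 4 with multiplicity 3.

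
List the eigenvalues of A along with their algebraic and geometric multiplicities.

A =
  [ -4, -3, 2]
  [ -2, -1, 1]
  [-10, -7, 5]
λ = 0: alg = 3, geom = 1

Step 1 — factor the characteristic polynomial to read off the algebraic multiplicities:
  χ_A(x) = x^3

Step 2 — compute geometric multiplicities via the rank-nullity identity g(λ) = n − rank(A − λI):
  rank(A − (0)·I) = 2, so dim ker(A − (0)·I) = n − 2 = 1

Summary:
  λ = 0: algebraic multiplicity = 3, geometric multiplicity = 1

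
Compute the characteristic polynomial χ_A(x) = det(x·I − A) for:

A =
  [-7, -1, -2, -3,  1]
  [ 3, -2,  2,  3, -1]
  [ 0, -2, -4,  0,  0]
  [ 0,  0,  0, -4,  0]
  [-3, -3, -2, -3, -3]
x^5 + 20*x^4 + 160*x^3 + 640*x^2 + 1280*x + 1024

Expanding det(x·I − A) (e.g. by cofactor expansion or by noting that A is similar to its Jordan form J, which has the same characteristic polynomial as A) gives
  χ_A(x) = x^5 + 20*x^4 + 160*x^3 + 640*x^2 + 1280*x + 1024
which factors as (x + 4)^5. The eigenvalues (with algebraic multiplicities) are λ = -4 with multiplicity 5.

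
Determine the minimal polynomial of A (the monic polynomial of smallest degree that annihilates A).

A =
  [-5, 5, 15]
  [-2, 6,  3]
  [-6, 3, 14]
x^2 - 10*x + 25

The characteristic polynomial is χ_A(x) = (x - 5)^3, so the eigenvalues are known. The minimal polynomial is
  m_A(x) = Π_λ (x − λ)^{k_λ}
where k_λ is the size of the *largest* Jordan block for λ (equivalently, the smallest k with (A − λI)^k v = 0 for every generalised eigenvector v of λ).

  λ = 5: largest Jordan block has size 2, contributing (x − 5)^2

So m_A(x) = (x - 5)^2 = x^2 - 10*x + 25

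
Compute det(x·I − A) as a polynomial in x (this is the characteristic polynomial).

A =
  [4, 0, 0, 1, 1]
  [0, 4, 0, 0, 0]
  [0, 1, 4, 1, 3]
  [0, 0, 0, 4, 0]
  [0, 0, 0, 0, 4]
x^5 - 20*x^4 + 160*x^3 - 640*x^2 + 1280*x - 1024

Expanding det(x·I − A) (e.g. by cofactor expansion or by noting that A is similar to its Jordan form J, which has the same characteristic polynomial as A) gives
  χ_A(x) = x^5 - 20*x^4 + 160*x^3 - 640*x^2 + 1280*x - 1024
which factors as (x - 4)^5. The eigenvalues (with algebraic multiplicities) are λ = 4 with multiplicity 5.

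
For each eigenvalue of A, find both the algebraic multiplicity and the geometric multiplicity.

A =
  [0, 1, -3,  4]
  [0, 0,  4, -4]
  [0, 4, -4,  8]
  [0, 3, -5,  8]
λ = 0: alg = 2, geom = 2; λ = 2: alg = 2, geom = 1

Step 1 — factor the characteristic polynomial to read off the algebraic multiplicities:
  χ_A(x) = x^2*(x - 2)^2

Step 2 — compute geometric multiplicities via the rank-nullity identity g(λ) = n − rank(A − λI):
  rank(A − (0)·I) = 2, so dim ker(A − (0)·I) = n − 2 = 2
  rank(A − (2)·I) = 3, so dim ker(A − (2)·I) = n − 3 = 1

Summary:
  λ = 0: algebraic multiplicity = 2, geometric multiplicity = 2
  λ = 2: algebraic multiplicity = 2, geometric multiplicity = 1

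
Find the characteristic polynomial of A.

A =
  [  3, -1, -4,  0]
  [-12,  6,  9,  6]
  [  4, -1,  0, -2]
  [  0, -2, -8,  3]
x^4 - 12*x^3 + 54*x^2 - 108*x + 81

Expanding det(x·I − A) (e.g. by cofactor expansion or by noting that A is similar to its Jordan form J, which has the same characteristic polynomial as A) gives
  χ_A(x) = x^4 - 12*x^3 + 54*x^2 - 108*x + 81
which factors as (x - 3)^4. The eigenvalues (with algebraic multiplicities) are λ = 3 with multiplicity 4.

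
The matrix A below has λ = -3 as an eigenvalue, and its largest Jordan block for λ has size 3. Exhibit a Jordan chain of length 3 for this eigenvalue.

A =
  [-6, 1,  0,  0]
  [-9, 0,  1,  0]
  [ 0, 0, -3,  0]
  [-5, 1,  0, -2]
A Jordan chain for λ = -3 of length 3:
v_1 = (1, 3, 0, 2)ᵀ
v_2 = (-3, -8, 0, -5)ᵀ
v_3 = (1, 0, 1, 0)ᵀ

Let N = A − (-3)·I. We want v_3 with N^3 v_3 = 0 but N^2 v_3 ≠ 0; then v_{j-1} := N · v_j for j = 3, …, 2.

Pick v_3 = (1, 0, 1, 0)ᵀ.
Then v_2 = N · v_3 = (-3, -8, 0, -5)ᵀ.
Then v_1 = N · v_2 = (1, 3, 0, 2)ᵀ.

Sanity check: (A − (-3)·I) v_1 = (0, 0, 0, 0)ᵀ = 0. ✓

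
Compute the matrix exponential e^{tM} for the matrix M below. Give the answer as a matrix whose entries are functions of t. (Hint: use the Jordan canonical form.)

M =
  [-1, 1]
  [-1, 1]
e^{tM} =
  [1 - t, t]
  [-t, t + 1]

Strategy: write M = P · J · P⁻¹ where J is a Jordan canonical form, so e^{tM} = P · e^{tJ} · P⁻¹, and e^{tJ} can be computed block-by-block.

M has Jordan form
J =
  [0, 1]
  [0, 0]
(up to reordering of blocks).

Per-block formulas:
  For a 2×2 Jordan block J_2(0): exp(t · J_2(0)) = e^(0t)·(I + t·N), where N is the 2×2 nilpotent shift.

After assembling e^{tJ} and conjugating by P, we get:

e^{tM} =
  [1 - t, t]
  [-t, t + 1]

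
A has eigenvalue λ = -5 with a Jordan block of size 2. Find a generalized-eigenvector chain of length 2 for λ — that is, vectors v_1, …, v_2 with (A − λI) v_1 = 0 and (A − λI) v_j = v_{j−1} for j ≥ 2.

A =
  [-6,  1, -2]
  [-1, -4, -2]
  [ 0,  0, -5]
A Jordan chain for λ = -5 of length 2:
v_1 = (-1, -1, 0)ᵀ
v_2 = (1, 0, 0)ᵀ

Let N = A − (-5)·I. We want v_2 with N^2 v_2 = 0 but N^1 v_2 ≠ 0; then v_{j-1} := N · v_j for j = 2, …, 2.

Pick v_2 = (1, 0, 0)ᵀ.
Then v_1 = N · v_2 = (-1, -1, 0)ᵀ.

Sanity check: (A − (-5)·I) v_1 = (0, 0, 0)ᵀ = 0. ✓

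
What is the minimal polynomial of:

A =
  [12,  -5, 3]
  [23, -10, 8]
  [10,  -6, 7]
x^3 - 9*x^2 + 27*x - 27

The characteristic polynomial is χ_A(x) = (x - 3)^3, so the eigenvalues are known. The minimal polynomial is
  m_A(x) = Π_λ (x − λ)^{k_λ}
where k_λ is the size of the *largest* Jordan block for λ (equivalently, the smallest k with (A − λI)^k v = 0 for every generalised eigenvector v of λ).

  λ = 3: largest Jordan block has size 3, contributing (x − 3)^3

So m_A(x) = (x - 3)^3 = x^3 - 9*x^2 + 27*x - 27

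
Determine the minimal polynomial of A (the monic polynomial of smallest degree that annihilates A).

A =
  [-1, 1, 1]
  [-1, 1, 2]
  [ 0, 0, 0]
x^3

The characteristic polynomial is χ_A(x) = x^3, so the eigenvalues are known. The minimal polynomial is
  m_A(x) = Π_λ (x − λ)^{k_λ}
where k_λ is the size of the *largest* Jordan block for λ (equivalently, the smallest k with (A − λI)^k v = 0 for every generalised eigenvector v of λ).

  λ = 0: largest Jordan block has size 3, contributing (x − 0)^3

So m_A(x) = x^3 = x^3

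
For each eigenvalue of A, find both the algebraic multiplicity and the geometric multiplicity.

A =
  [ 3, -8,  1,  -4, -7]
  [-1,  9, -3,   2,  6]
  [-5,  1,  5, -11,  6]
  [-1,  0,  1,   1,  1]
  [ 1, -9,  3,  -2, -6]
λ = 0: alg = 2, geom = 1; λ = 4: alg = 3, geom = 1

Step 1 — factor the characteristic polynomial to read off the algebraic multiplicities:
  χ_A(x) = x^2*(x - 4)^3

Step 2 — compute geometric multiplicities via the rank-nullity identity g(λ) = n − rank(A − λI):
  rank(A − (0)·I) = 4, so dim ker(A − (0)·I) = n − 4 = 1
  rank(A − (4)·I) = 4, so dim ker(A − (4)·I) = n − 4 = 1

Summary:
  λ = 0: algebraic multiplicity = 2, geometric multiplicity = 1
  λ = 4: algebraic multiplicity = 3, geometric multiplicity = 1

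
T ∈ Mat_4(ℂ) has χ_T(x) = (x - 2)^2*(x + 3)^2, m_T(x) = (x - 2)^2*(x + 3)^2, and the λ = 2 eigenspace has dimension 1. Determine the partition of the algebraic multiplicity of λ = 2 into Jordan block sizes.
Block sizes for λ = 2: [2]

Step 1 — from the characteristic polynomial, algebraic multiplicity of λ = 2 is 2. From dim ker(T − (2)·I) = 1, there are exactly 1 Jordan blocks for λ = 2.
Step 2 — from the minimal polynomial, the factor (x − 2)^2 tells us the largest block for λ = 2 has size 2.
Step 3 — with total size 2, 1 blocks, and largest block 2, the block sizes (in nonincreasing order) are [2].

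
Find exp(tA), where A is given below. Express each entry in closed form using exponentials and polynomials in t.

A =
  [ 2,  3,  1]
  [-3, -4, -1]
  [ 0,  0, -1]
e^{tA} =
  [3*t*exp(-t) + exp(-t), 3*t*exp(-t), t*exp(-t)]
  [-3*t*exp(-t), -3*t*exp(-t) + exp(-t), -t*exp(-t)]
  [0, 0, exp(-t)]

Strategy: write A = P · J · P⁻¹ where J is a Jordan canonical form, so e^{tA} = P · e^{tJ} · P⁻¹, and e^{tJ} can be computed block-by-block.

A has Jordan form
J =
  [-1,  1,  0]
  [ 0, -1,  0]
  [ 0,  0, -1]
(up to reordering of blocks).

Per-block formulas:
  For a 2×2 Jordan block J_2(-1): exp(t · J_2(-1)) = e^(-1t)·(I + t·N), where N is the 2×2 nilpotent shift.
  For a 1×1 block at λ = -1: exp(t · [-1]) = [e^(-1t)].

After assembling e^{tJ} and conjugating by P, we get:

e^{tA} =
  [3*t*exp(-t) + exp(-t), 3*t*exp(-t), t*exp(-t)]
  [-3*t*exp(-t), -3*t*exp(-t) + exp(-t), -t*exp(-t)]
  [0, 0, exp(-t)]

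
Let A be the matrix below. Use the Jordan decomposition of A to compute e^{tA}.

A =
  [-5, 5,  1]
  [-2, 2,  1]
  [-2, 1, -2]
e^{tA} =
  [-2*t*exp(-t) + exp(-3*t), 3*t*exp(-t) + exp(-t) - exp(-3*t), t*exp(-t)]
  [-2*t*exp(-t), 3*t*exp(-t) + exp(-t), t*exp(-t)]
  [2*t*exp(-t) - 2*exp(-t) + 2*exp(-3*t), -3*t*exp(-t) + 2*exp(-t) - 2*exp(-3*t), -t*exp(-t) + exp(-t)]

Strategy: write A = P · J · P⁻¹ where J is a Jordan canonical form, so e^{tA} = P · e^{tJ} · P⁻¹, and e^{tJ} can be computed block-by-block.

A has Jordan form
J =
  [-3,  0,  0]
  [ 0, -1,  1]
  [ 0,  0, -1]
(up to reordering of blocks).

Per-block formulas:
  For a 2×2 Jordan block J_2(-1): exp(t · J_2(-1)) = e^(-1t)·(I + t·N), where N is the 2×2 nilpotent shift.
  For a 1×1 block at λ = -3: exp(t · [-3]) = [e^(-3t)].

After assembling e^{tJ} and conjugating by P, we get:

e^{tA} =
  [-2*t*exp(-t) + exp(-3*t), 3*t*exp(-t) + exp(-t) - exp(-3*t), t*exp(-t)]
  [-2*t*exp(-t), 3*t*exp(-t) + exp(-t), t*exp(-t)]
  [2*t*exp(-t) - 2*exp(-t) + 2*exp(-3*t), -3*t*exp(-t) + 2*exp(-t) - 2*exp(-3*t), -t*exp(-t) + exp(-t)]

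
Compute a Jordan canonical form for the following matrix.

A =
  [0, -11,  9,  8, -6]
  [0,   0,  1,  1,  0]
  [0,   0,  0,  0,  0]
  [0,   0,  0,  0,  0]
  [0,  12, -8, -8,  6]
J_3(0) ⊕ J_1(0) ⊕ J_1(6)

The characteristic polynomial is
  det(x·I − A) = x^5 - 6*x^4 = x^4*(x - 6)

Eigenvalues and multiplicities (the geometric multiplicity of λ is n − rank(A − λI), which equals the number of Jordan blocks for λ):
  λ = 0: algebraic multiplicity = 4, geometric multiplicity = 2
  λ = 6: algebraic multiplicity = 1, geometric multiplicity = 1

Determining the block sizes for each eigenvalue:
  λ = 0: with am = 4 and gm = 2, the partition is not yet determined (e.g. several partitions of 4 into 2 parts exist). Let N = A − (0)·I. Computing rank(N^1) = 3, rank(N^2) = 2, rank(N^3) = 1; the number of blocks of size ≥ j is rank(N^{j−1}) − rank(N^j), giving [2, 1, 1]. So we have 1 block(s) of size 3, 1 block(s) of size 1 → block sizes [3, 1]
  λ = 6: one block (gm = 1), so the single block has size am = 1 → block sizes [1]

Assembling the blocks gives a Jordan form
J =
  [0, 1, 0, 0, 0]
  [0, 0, 1, 0, 0]
  [0, 0, 0, 0, 0]
  [0, 0, 0, 0, 0]
  [0, 0, 0, 0, 6]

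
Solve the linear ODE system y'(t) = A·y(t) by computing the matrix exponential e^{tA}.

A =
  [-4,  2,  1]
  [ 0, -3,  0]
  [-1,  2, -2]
e^{tA} =
  [-t*exp(-3*t) + exp(-3*t), 2*t*exp(-3*t), t*exp(-3*t)]
  [0, exp(-3*t), 0]
  [-t*exp(-3*t), 2*t*exp(-3*t), t*exp(-3*t) + exp(-3*t)]

Strategy: write A = P · J · P⁻¹ where J is a Jordan canonical form, so e^{tA} = P · e^{tJ} · P⁻¹, and e^{tJ} can be computed block-by-block.

A has Jordan form
J =
  [-3,  1,  0]
  [ 0, -3,  0]
  [ 0,  0, -3]
(up to reordering of blocks).

Per-block formulas:
  For a 1×1 block at λ = -3: exp(t · [-3]) = [e^(-3t)].
  For a 2×2 Jordan block J_2(-3): exp(t · J_2(-3)) = e^(-3t)·(I + t·N), where N is the 2×2 nilpotent shift.

After assembling e^{tJ} and conjugating by P, we get:

e^{tA} =
  [-t*exp(-3*t) + exp(-3*t), 2*t*exp(-3*t), t*exp(-3*t)]
  [0, exp(-3*t), 0]
  [-t*exp(-3*t), 2*t*exp(-3*t), t*exp(-3*t) + exp(-3*t)]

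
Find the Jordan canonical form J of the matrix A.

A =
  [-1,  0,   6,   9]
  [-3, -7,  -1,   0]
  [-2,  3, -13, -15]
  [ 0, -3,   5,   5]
J_3(-4) ⊕ J_1(-4)

The characteristic polynomial is
  det(x·I − A) = x^4 + 16*x^3 + 96*x^2 + 256*x + 256 = (x + 4)^4

Eigenvalues and multiplicities (the geometric multiplicity of λ is n − rank(A − λI), which equals the number of Jordan blocks for λ):
  λ = -4: algebraic multiplicity = 4, geometric multiplicity = 2

Determining the block sizes for each eigenvalue:
  λ = -4: with am = 4 and gm = 2, the partition is not yet determined (e.g. several partitions of 4 into 2 parts exist). Let N = A − (-4)·I. Computing rank(N^1) = 2, rank(N^2) = 1, rank(N^3) = 0; the number of blocks of size ≥ j is rank(N^{j−1}) − rank(N^j), giving [2, 1, 1]. So we have 1 block(s) of size 3, 1 block(s) of size 1 → block sizes [3, 1]

Assembling the blocks gives a Jordan form
J =
  [-4,  1,  0,  0]
  [ 0, -4,  1,  0]
  [ 0,  0, -4,  0]
  [ 0,  0,  0, -4]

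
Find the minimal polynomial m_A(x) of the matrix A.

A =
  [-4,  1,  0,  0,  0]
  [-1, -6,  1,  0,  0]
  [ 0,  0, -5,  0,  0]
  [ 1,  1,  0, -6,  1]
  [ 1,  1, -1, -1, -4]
x^3 + 15*x^2 + 75*x + 125

The characteristic polynomial is χ_A(x) = (x + 5)^5, so the eigenvalues are known. The minimal polynomial is
  m_A(x) = Π_λ (x − λ)^{k_λ}
where k_λ is the size of the *largest* Jordan block for λ (equivalently, the smallest k with (A − λI)^k v = 0 for every generalised eigenvector v of λ).

  λ = -5: largest Jordan block has size 3, contributing (x + 5)^3

So m_A(x) = (x + 5)^3 = x^3 + 15*x^2 + 75*x + 125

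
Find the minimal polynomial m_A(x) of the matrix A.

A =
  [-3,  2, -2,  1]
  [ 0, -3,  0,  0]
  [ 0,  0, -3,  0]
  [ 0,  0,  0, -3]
x^2 + 6*x + 9

The characteristic polynomial is χ_A(x) = (x + 3)^4, so the eigenvalues are known. The minimal polynomial is
  m_A(x) = Π_λ (x − λ)^{k_λ}
where k_λ is the size of the *largest* Jordan block for λ (equivalently, the smallest k with (A − λI)^k v = 0 for every generalised eigenvector v of λ).

  λ = -3: largest Jordan block has size 2, contributing (x + 3)^2

So m_A(x) = (x + 3)^2 = x^2 + 6*x + 9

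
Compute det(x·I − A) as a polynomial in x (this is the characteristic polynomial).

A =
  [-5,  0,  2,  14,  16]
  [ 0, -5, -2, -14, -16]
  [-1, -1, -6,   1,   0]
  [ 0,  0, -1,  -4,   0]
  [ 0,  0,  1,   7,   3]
x^5 + 17*x^4 + 90*x^3 + 50*x^2 - 875*x - 1875

Expanding det(x·I − A) (e.g. by cofactor expansion or by noting that A is similar to its Jordan form J, which has the same characteristic polynomial as A) gives
  χ_A(x) = x^5 + 17*x^4 + 90*x^3 + 50*x^2 - 875*x - 1875
which factors as (x - 3)*(x + 5)^4. The eigenvalues (with algebraic multiplicities) are λ = -5 with multiplicity 4, λ = 3 with multiplicity 1.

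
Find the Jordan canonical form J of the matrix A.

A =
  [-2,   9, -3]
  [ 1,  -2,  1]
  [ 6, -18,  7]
J_2(1) ⊕ J_1(1)

The characteristic polynomial is
  det(x·I − A) = x^3 - 3*x^2 + 3*x - 1 = (x - 1)^3

Eigenvalues and multiplicities (the geometric multiplicity of λ is n − rank(A − λI), which equals the number of Jordan blocks for λ):
  λ = 1: algebraic multiplicity = 3, geometric multiplicity = 2

Determining the block sizes for each eigenvalue:
  λ = 1: 2 blocks summing to 3 forces exactly one block of size 2 and the rest size 1 → block sizes [2, 1]

Assembling the blocks gives a Jordan form
J =
  [1, 1, 0]
  [0, 1, 0]
  [0, 0, 1]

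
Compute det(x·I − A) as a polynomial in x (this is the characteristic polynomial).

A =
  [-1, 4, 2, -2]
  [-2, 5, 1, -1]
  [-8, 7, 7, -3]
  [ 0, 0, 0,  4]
x^4 - 15*x^3 + 84*x^2 - 208*x + 192

Expanding det(x·I − A) (e.g. by cofactor expansion or by noting that A is similar to its Jordan form J, which has the same characteristic polynomial as A) gives
  χ_A(x) = x^4 - 15*x^3 + 84*x^2 - 208*x + 192
which factors as (x - 4)^3*(x - 3). The eigenvalues (with algebraic multiplicities) are λ = 3 with multiplicity 1, λ = 4 with multiplicity 3.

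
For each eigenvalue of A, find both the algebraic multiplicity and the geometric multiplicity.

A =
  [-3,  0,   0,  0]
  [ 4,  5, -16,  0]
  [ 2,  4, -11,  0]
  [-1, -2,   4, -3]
λ = -3: alg = 4, geom = 3

Step 1 — factor the characteristic polynomial to read off the algebraic multiplicities:
  χ_A(x) = (x + 3)^4

Step 2 — compute geometric multiplicities via the rank-nullity identity g(λ) = n − rank(A − λI):
  rank(A − (-3)·I) = 1, so dim ker(A − (-3)·I) = n − 1 = 3

Summary:
  λ = -3: algebraic multiplicity = 4, geometric multiplicity = 3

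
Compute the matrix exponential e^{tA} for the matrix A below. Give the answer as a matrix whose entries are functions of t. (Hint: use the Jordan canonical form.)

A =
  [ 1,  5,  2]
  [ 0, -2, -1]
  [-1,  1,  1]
e^{tA} =
  [-t^2/2 + t + 1, -3*t^2/2 + 5*t, -t^2/2 + 2*t]
  [t^2/2, 3*t^2/2 - 2*t + 1, t^2/2 - t]
  [-t^2 - t, -3*t^2 + t, -t^2 + t + 1]

Strategy: write A = P · J · P⁻¹ where J is a Jordan canonical form, so e^{tA} = P · e^{tJ} · P⁻¹, and e^{tJ} can be computed block-by-block.

A has Jordan form
J =
  [0, 1, 0]
  [0, 0, 1]
  [0, 0, 0]
(up to reordering of blocks).

Per-block formulas:
  For a 3×3 Jordan block J_3(0): exp(t · J_3(0)) = e^(0t)·(I + t·N + (t^2/2)·N^2), where N is the 3×3 nilpotent shift.

After assembling e^{tJ} and conjugating by P, we get:

e^{tA} =
  [-t^2/2 + t + 1, -3*t^2/2 + 5*t, -t^2/2 + 2*t]
  [t^2/2, 3*t^2/2 - 2*t + 1, t^2/2 - t]
  [-t^2 - t, -3*t^2 + t, -t^2 + t + 1]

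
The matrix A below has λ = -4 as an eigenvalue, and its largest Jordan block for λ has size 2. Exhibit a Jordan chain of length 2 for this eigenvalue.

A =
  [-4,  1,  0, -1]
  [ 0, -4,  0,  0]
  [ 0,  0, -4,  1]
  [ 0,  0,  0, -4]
A Jordan chain for λ = -4 of length 2:
v_1 = (1, 0, 0, 0)ᵀ
v_2 = (0, 1, 0, 0)ᵀ

Let N = A − (-4)·I. We want v_2 with N^2 v_2 = 0 but N^1 v_2 ≠ 0; then v_{j-1} := N · v_j for j = 2, …, 2.

Pick v_2 = (0, 1, 0, 0)ᵀ.
Then v_1 = N · v_2 = (1, 0, 0, 0)ᵀ.

Sanity check: (A − (-4)·I) v_1 = (0, 0, 0, 0)ᵀ = 0. ✓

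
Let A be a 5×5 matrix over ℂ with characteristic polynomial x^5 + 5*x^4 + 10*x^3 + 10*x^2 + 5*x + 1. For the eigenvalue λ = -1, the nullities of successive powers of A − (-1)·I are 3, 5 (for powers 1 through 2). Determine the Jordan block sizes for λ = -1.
Block sizes for λ = -1: [2, 2, 1]

From the dimensions of kernels of powers, the number of Jordan blocks of size at least j is d_j − d_{j−1} where d_j = dim ker(N^j) (with d_0 = 0). Computing the differences gives [3, 2].
The number of blocks of size exactly k is (#blocks of size ≥ k) − (#blocks of size ≥ k + 1), so the partition is: 1 block(s) of size 1, 2 block(s) of size 2.
In nonincreasing order the block sizes are [2, 2, 1].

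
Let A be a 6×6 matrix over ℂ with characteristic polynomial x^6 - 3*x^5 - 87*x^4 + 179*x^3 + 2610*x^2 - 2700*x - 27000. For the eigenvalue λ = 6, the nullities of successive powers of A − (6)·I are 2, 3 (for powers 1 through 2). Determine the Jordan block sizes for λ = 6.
Block sizes for λ = 6: [2, 1]

From the dimensions of kernels of powers, the number of Jordan blocks of size at least j is d_j − d_{j−1} where d_j = dim ker(N^j) (with d_0 = 0). Computing the differences gives [2, 1].
The number of blocks of size exactly k is (#blocks of size ≥ k) − (#blocks of size ≥ k + 1), so the partition is: 1 block(s) of size 1, 1 block(s) of size 2.
In nonincreasing order the block sizes are [2, 1].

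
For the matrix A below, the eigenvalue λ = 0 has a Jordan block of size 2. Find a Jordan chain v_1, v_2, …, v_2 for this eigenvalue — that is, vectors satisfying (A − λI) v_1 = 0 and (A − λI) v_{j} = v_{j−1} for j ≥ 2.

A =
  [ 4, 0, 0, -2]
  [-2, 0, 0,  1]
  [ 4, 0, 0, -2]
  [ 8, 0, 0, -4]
A Jordan chain for λ = 0 of length 2:
v_1 = (4, -2, 4, 8)ᵀ
v_2 = (1, 0, 0, 0)ᵀ

Let N = A − (0)·I. We want v_2 with N^2 v_2 = 0 but N^1 v_2 ≠ 0; then v_{j-1} := N · v_j for j = 2, …, 2.

Pick v_2 = (1, 0, 0, 0)ᵀ.
Then v_1 = N · v_2 = (4, -2, 4, 8)ᵀ.

Sanity check: (A − (0)·I) v_1 = (0, 0, 0, 0)ᵀ = 0. ✓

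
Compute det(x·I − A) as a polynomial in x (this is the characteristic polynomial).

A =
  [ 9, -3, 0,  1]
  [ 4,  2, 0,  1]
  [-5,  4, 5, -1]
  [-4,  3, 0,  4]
x^4 - 20*x^3 + 150*x^2 - 500*x + 625

Expanding det(x·I − A) (e.g. by cofactor expansion or by noting that A is similar to its Jordan form J, which has the same characteristic polynomial as A) gives
  χ_A(x) = x^4 - 20*x^3 + 150*x^2 - 500*x + 625
which factors as (x - 5)^4. The eigenvalues (with algebraic multiplicities) are λ = 5 with multiplicity 4.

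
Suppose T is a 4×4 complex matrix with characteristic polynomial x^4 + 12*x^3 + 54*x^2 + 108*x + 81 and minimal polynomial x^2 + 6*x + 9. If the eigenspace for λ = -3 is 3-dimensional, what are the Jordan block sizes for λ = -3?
Block sizes for λ = -3: [2, 1, 1]

Step 1 — from the characteristic polynomial, algebraic multiplicity of λ = -3 is 4. From dim ker(T − (-3)·I) = 3, there are exactly 3 Jordan blocks for λ = -3.
Step 2 — from the minimal polynomial, the factor (x + 3)^2 tells us the largest block for λ = -3 has size 2.
Step 3 — with total size 4, 3 blocks, and largest block 2, the block sizes (in nonincreasing order) are [2, 1, 1].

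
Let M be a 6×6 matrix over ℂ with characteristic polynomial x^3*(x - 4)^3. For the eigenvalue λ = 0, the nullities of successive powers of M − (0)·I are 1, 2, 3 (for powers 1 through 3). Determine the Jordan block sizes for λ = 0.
Block sizes for λ = 0: [3]

From the dimensions of kernels of powers, the number of Jordan blocks of size at least j is d_j − d_{j−1} where d_j = dim ker(N^j) (with d_0 = 0). Computing the differences gives [1, 1, 1].
The number of blocks of size exactly k is (#blocks of size ≥ k) − (#blocks of size ≥ k + 1), so the partition is: 1 block(s) of size 3.
In nonincreasing order the block sizes are [3].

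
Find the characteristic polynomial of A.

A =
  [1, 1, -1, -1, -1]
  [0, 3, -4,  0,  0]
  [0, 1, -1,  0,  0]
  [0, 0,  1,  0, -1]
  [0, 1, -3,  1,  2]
x^5 - 5*x^4 + 10*x^3 - 10*x^2 + 5*x - 1

Expanding det(x·I − A) (e.g. by cofactor expansion or by noting that A is similar to its Jordan form J, which has the same characteristic polynomial as A) gives
  χ_A(x) = x^5 - 5*x^4 + 10*x^3 - 10*x^2 + 5*x - 1
which factors as (x - 1)^5. The eigenvalues (with algebraic multiplicities) are λ = 1 with multiplicity 5.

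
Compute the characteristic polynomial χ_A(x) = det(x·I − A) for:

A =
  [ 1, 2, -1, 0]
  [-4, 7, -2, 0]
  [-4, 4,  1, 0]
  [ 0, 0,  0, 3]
x^4 - 12*x^3 + 54*x^2 - 108*x + 81

Expanding det(x·I − A) (e.g. by cofactor expansion or by noting that A is similar to its Jordan form J, which has the same characteristic polynomial as A) gives
  χ_A(x) = x^4 - 12*x^3 + 54*x^2 - 108*x + 81
which factors as (x - 3)^4. The eigenvalues (with algebraic multiplicities) are λ = 3 with multiplicity 4.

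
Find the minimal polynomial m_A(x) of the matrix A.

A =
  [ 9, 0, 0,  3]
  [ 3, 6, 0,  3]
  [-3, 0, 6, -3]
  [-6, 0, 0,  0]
x^2 - 9*x + 18

The characteristic polynomial is χ_A(x) = (x - 6)^3*(x - 3), so the eigenvalues are known. The minimal polynomial is
  m_A(x) = Π_λ (x − λ)^{k_λ}
where k_λ is the size of the *largest* Jordan block for λ (equivalently, the smallest k with (A − λI)^k v = 0 for every generalised eigenvector v of λ).

  λ = 3: largest Jordan block has size 1, contributing (x − 3)
  λ = 6: largest Jordan block has size 1, contributing (x − 6)

So m_A(x) = (x - 6)*(x - 3) = x^2 - 9*x + 18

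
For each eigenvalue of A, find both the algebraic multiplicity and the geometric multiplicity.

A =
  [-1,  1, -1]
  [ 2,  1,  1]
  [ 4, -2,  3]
λ = 1: alg = 3, geom = 1

Step 1 — factor the characteristic polynomial to read off the algebraic multiplicities:
  χ_A(x) = (x - 1)^3

Step 2 — compute geometric multiplicities via the rank-nullity identity g(λ) = n − rank(A − λI):
  rank(A − (1)·I) = 2, so dim ker(A − (1)·I) = n − 2 = 1

Summary:
  λ = 1: algebraic multiplicity = 3, geometric multiplicity = 1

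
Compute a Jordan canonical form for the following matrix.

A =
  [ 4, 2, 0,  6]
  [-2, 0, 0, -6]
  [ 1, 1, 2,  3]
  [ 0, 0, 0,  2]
J_2(2) ⊕ J_1(2) ⊕ J_1(2)

The characteristic polynomial is
  det(x·I − A) = x^4 - 8*x^3 + 24*x^2 - 32*x + 16 = (x - 2)^4

Eigenvalues and multiplicities (the geometric multiplicity of λ is n − rank(A − λI), which equals the number of Jordan blocks for λ):
  λ = 2: algebraic multiplicity = 4, geometric multiplicity = 3

Determining the block sizes for each eigenvalue:
  λ = 2: 3 blocks summing to 4 forces exactly one block of size 2 and the rest size 1 → block sizes [2, 1, 1]

Assembling the blocks gives a Jordan form
J =
  [2, 1, 0, 0]
  [0, 2, 0, 0]
  [0, 0, 2, 0]
  [0, 0, 0, 2]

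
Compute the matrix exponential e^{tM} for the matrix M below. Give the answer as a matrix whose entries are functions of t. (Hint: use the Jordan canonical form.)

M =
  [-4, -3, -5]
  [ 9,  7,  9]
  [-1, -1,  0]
e^{tM} =
  [3*t^2*exp(t)/2 - 5*t*exp(t) + exp(t), t^2*exp(t) - 3*t*exp(t), 3*t^2*exp(t)/2 - 5*t*exp(t)]
  [9*t*exp(t), 6*t*exp(t) + exp(t), 9*t*exp(t)]
  [-3*t^2*exp(t)/2 - t*exp(t), -t^2*exp(t) - t*exp(t), -3*t^2*exp(t)/2 - t*exp(t) + exp(t)]

Strategy: write M = P · J · P⁻¹ where J is a Jordan canonical form, so e^{tM} = P · e^{tJ} · P⁻¹, and e^{tJ} can be computed block-by-block.

M has Jordan form
J =
  [1, 1, 0]
  [0, 1, 1]
  [0, 0, 1]
(up to reordering of blocks).

Per-block formulas:
  For a 3×3 Jordan block J_3(1): exp(t · J_3(1)) = e^(1t)·(I + t·N + (t^2/2)·N^2), where N is the 3×3 nilpotent shift.

After assembling e^{tJ} and conjugating by P, we get:

e^{tM} =
  [3*t^2*exp(t)/2 - 5*t*exp(t) + exp(t), t^2*exp(t) - 3*t*exp(t), 3*t^2*exp(t)/2 - 5*t*exp(t)]
  [9*t*exp(t), 6*t*exp(t) + exp(t), 9*t*exp(t)]
  [-3*t^2*exp(t)/2 - t*exp(t), -t^2*exp(t) - t*exp(t), -3*t^2*exp(t)/2 - t*exp(t) + exp(t)]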